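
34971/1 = 34971 = 34971.00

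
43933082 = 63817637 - 19884555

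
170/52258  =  5/1537  =  0.00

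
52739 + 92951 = 145690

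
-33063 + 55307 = 22244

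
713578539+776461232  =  1490039771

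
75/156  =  25/52=0.48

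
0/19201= 0 = 0.00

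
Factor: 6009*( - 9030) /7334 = - 27130635/3667 = - 3^2 *5^1*7^1 *19^ (-1)*43^1 * 193^( - 1 )*2003^1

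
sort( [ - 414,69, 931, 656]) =[ - 414, 69, 656, 931]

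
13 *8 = 104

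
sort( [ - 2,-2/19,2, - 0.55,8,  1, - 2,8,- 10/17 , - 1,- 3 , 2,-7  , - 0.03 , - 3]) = [ - 7,-3,-3,- 2, - 2,-1, - 10/17,-0.55, - 2/19, - 0.03,1,  2,  2, 8 , 8 ]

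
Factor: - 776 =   -  2^3*97^1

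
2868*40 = 114720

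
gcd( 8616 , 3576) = 24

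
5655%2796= 63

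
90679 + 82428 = 173107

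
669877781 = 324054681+345823100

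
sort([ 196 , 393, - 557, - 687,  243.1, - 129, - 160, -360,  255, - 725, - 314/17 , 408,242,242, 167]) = [  -  725, - 687, - 557, - 360, - 160 , - 129 , - 314/17,167,196,242 , 242, 243.1,255, 393,408]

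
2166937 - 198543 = 1968394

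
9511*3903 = 37121433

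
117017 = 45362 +71655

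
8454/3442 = 2 + 785/1721 =2.46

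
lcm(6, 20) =60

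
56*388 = 21728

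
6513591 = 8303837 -1790246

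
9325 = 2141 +7184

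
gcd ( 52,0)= 52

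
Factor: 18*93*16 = 26784 = 2^5*3^3*31^1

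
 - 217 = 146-363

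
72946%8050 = 496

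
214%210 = 4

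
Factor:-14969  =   - 14969^1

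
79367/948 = 83 + 683/948= 83.72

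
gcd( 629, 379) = 1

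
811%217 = 160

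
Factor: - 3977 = -41^1*97^1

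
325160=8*40645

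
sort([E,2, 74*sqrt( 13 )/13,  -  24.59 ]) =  [- 24.59, 2 , E,  74*sqrt( 13)/13 ] 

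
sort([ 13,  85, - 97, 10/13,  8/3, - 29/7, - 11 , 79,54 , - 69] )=[ - 97, -69, - 11, - 29/7, 10/13,  8/3, 13, 54,79,85]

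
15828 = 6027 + 9801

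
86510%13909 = 3056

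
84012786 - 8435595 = 75577191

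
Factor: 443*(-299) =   -  13^1 *23^1*443^1= - 132457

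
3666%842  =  298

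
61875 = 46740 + 15135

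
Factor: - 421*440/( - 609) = 2^3*3^(-1)*5^1*7^( - 1)*11^1*29^( - 1)*421^1= 185240/609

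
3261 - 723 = 2538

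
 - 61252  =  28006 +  - 89258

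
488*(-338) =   -  164944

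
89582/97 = 89582/97 = 923.53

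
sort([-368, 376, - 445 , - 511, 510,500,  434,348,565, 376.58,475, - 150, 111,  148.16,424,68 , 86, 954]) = [-511, - 445,-368, - 150,68,86,111,148.16,  348, 376,376.58, 424, 434, 475,500,510,565,  954]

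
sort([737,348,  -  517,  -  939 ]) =[-939, - 517,348, 737]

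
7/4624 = 7/4624 = 0.00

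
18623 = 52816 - 34193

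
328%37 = 32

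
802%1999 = 802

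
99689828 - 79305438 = 20384390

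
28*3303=92484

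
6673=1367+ 5306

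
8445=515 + 7930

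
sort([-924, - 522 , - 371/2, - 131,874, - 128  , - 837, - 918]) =[ - 924 , - 918,-837, - 522, - 371/2 , -131, - 128,874 ] 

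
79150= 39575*2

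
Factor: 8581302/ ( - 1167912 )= - 158913/21628 = - 2^( - 2 )*3^2*5407^( - 1) *17657^1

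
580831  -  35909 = 544922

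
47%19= 9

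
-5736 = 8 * ( - 717)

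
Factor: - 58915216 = -2^4*3682201^1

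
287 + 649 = 936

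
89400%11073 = 816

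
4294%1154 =832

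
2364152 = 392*6031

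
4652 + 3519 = 8171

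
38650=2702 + 35948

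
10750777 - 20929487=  - 10178710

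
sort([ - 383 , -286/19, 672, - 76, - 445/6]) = [ - 383 , - 76, - 445/6, - 286/19, 672 ]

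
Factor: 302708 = 2^2*7^1*19^1*569^1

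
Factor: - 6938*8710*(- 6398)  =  2^3*5^1*7^1 * 13^1*67^1 * 457^1*3469^1 = 386631012040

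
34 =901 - 867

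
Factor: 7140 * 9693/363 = 23069340/121 = 2^2*3^3 * 5^1*7^1*11^( - 2 )*17^1*359^1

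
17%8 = 1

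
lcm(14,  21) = 42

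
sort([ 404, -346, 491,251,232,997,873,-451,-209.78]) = [-451, - 346 ,- 209.78,232,251,404,491, 873, 997]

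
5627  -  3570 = 2057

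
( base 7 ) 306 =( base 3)12200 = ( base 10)153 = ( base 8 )231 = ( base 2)10011001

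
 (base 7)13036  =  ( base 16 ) d81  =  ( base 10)3457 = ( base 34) 2XN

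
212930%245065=212930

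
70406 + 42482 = 112888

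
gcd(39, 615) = 3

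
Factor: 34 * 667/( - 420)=-2^( - 1) * 3^( - 1)*5^(-1)*7^(-1) *17^1*23^1*29^1 = - 11339/210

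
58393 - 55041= 3352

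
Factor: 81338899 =647^1*125717^1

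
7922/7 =1131  +  5/7 = 1131.71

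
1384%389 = 217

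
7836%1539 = 141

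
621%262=97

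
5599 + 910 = 6509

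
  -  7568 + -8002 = -15570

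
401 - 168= 233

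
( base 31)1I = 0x31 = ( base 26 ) 1N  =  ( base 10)49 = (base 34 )1F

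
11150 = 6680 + 4470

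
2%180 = 2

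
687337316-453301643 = 234035673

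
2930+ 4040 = 6970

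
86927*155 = 13473685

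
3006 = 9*334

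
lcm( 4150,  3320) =16600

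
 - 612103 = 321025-933128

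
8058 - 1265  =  6793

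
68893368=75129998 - 6236630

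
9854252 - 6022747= 3831505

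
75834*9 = 682506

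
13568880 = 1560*8698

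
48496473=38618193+9878280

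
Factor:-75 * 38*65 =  - 185250  =  - 2^1*3^1*5^3*13^1*19^1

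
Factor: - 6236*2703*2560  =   - 43151124480 = - 2^11*3^1*5^1  *  17^1*53^1*1559^1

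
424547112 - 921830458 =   -  497283346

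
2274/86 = 1137/43 = 26.44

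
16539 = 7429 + 9110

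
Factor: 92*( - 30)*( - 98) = 270480 = 2^4 * 3^1 * 5^1 * 7^2 * 23^1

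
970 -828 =142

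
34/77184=17/38592 = 0.00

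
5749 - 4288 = 1461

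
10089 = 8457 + 1632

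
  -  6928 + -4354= -11282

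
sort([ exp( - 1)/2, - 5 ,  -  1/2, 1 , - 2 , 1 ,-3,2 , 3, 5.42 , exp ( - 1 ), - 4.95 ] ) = [ - 5 , -4.95, - 3,-2, - 1/2, exp ( - 1)/2,  exp (-1 ), 1,1,2, 3,5.42 ] 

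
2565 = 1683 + 882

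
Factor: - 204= - 2^2*3^1*17^1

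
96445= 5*19289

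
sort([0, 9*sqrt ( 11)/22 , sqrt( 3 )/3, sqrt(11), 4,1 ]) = [ 0, sqrt (3) /3, 1,9 *sqrt( 11)/22, sqrt(11), 4]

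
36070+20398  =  56468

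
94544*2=189088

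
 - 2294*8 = -18352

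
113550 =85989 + 27561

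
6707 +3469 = 10176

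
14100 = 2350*6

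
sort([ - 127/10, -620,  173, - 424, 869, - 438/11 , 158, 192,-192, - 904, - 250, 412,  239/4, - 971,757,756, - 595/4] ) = [ -971 , - 904, - 620, - 424 ,-250, - 192, - 595/4, - 438/11, - 127/10, 239/4, 158 , 173, 192, 412, 756, 757, 869 ] 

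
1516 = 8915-7399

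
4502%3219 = 1283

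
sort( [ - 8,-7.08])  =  [-8, - 7.08]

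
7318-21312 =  - 13994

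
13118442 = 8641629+4476813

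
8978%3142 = 2694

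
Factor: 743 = 743^1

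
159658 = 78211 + 81447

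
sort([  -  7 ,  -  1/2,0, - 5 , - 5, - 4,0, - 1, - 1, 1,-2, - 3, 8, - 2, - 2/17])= [ - 7, - 5 ,-5, - 4, - 3, - 2 , - 2,  -  1, - 1 , -1/2, - 2/17, 0,  0,1,8]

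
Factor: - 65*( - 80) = 5200 = 2^4*5^2*13^1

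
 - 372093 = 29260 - 401353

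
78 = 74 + 4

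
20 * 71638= 1432760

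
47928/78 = 7988/13 = 614.46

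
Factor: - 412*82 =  - 33784 = - 2^3*41^1*103^1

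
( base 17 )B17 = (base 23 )616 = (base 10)3203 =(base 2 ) 110010000011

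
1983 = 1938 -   -  45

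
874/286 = 437/143 = 3.06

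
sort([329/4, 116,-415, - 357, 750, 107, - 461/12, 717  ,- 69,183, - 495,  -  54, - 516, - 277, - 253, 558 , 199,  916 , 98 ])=[ - 516, - 495, - 415, - 357, - 277, - 253,  -  69,-54,  -  461/12, 329/4,98, 107, 116, 183, 199 , 558, 717,750,916 ]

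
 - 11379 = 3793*( - 3) 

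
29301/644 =45 + 321/644 = 45.50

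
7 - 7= 0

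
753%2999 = 753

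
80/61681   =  80/61681 = 0.00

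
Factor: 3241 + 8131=11372 = 2^2 * 2843^1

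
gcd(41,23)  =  1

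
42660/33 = 1292+8/11 =1292.73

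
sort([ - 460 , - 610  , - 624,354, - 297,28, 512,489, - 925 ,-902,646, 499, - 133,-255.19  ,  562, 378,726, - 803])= [ - 925 ,-902 , -803 ,  -  624 ,-610, - 460,  -  297, - 255.19, - 133,28,354, 378,489, 499,512, 562 , 646,726 ] 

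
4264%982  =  336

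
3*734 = 2202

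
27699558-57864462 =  - 30164904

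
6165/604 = 6165/604  =  10.21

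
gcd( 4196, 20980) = 4196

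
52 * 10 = 520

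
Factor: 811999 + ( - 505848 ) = 59^1 * 5189^1  =  306151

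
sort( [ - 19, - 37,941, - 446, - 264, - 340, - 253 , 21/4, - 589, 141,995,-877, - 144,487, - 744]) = [ - 877, - 744  , - 589,-446 , -340, - 264, - 253, - 144,- 37, - 19, 21/4, 141, 487, 941,995 ] 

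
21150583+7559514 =28710097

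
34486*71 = 2448506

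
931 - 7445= - 6514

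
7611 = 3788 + 3823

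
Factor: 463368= 2^3 *3^1*43^1 *449^1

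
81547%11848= 10459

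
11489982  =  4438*2589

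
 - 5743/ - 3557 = 1 + 2186/3557=   1.61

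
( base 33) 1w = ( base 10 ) 65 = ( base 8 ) 101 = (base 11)5a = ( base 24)2h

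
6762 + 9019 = 15781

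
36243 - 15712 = 20531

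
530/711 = 530/711 = 0.75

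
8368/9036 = 2092/2259=0.93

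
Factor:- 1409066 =  -  2^1*71^1*9923^1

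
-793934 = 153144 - 947078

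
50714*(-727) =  - 36869078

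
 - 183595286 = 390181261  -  573776547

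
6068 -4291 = 1777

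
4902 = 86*57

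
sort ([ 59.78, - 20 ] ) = [ - 20,  59.78 ] 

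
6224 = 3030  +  3194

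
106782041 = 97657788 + 9124253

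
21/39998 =3/5714 = 0.00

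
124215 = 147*845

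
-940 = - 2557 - - 1617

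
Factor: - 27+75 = 48 = 2^4*3^1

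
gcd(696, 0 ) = 696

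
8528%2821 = 65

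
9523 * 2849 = 27131027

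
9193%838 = 813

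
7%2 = 1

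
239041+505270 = 744311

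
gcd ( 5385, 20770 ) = 5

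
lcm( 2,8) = 8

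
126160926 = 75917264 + 50243662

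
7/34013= 1/4859=0.00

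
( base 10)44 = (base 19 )26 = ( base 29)1F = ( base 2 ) 101100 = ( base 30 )1E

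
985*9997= 9847045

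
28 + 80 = 108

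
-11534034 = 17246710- 28780744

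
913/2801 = 913/2801 =0.33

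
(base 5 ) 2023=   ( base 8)407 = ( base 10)263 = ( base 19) DG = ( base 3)100202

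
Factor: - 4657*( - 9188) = 42788516 =2^2*2297^1 * 4657^1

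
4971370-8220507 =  - 3249137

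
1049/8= 1049/8=131.12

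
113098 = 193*586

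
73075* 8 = 584600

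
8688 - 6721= 1967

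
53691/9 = 17897/3 = 5965.67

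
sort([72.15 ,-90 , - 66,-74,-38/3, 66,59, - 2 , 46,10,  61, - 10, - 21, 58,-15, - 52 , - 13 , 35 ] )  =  [ - 90,  -  74,  -  66 ,  -  52,- 21 , - 15, - 13,-38/3,-10 ,-2,10, 35, 46 , 58,59 , 61,66, 72.15]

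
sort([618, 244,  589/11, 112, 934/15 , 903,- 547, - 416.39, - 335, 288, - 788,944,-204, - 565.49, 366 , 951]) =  [ - 788, - 565.49, -547, - 416.39,-335, - 204,589/11, 934/15, 112,  244, 288, 366, 618,  903, 944 , 951 ]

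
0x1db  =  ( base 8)733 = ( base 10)475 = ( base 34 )dx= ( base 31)FA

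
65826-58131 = 7695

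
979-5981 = - 5002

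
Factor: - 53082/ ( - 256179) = 17694/85393 =2^1 * 3^2*7^( - 1)*11^ ( - 1 )*983^1*1109^(- 1 ) 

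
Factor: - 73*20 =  - 1460= - 2^2 * 5^1*73^1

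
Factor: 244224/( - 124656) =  - 96/49 =-2^5*3^1*7^( - 2)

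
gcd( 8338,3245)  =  11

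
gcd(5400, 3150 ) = 450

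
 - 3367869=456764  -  3824633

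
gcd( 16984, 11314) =2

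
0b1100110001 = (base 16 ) 331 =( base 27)137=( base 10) 817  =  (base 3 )1010021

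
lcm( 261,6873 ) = 20619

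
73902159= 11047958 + 62854201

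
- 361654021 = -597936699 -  - 236282678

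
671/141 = 671/141 = 4.76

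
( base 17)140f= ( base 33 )5jc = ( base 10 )6084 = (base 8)13704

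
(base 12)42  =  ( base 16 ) 32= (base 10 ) 50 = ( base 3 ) 1212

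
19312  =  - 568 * ( - 34)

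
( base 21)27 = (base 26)1n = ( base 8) 61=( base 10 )49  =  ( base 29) 1k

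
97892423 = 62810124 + 35082299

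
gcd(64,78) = 2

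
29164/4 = 7291 = 7291.00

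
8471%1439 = 1276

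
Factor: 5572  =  2^2 * 7^1*199^1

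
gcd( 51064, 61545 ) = 1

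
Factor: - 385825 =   -  5^2*11^1*23^1 * 61^1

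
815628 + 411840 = 1227468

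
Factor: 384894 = 2^1 * 3^2*21383^1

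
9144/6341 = 9144/6341 =1.44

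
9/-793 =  - 9/793 = - 0.01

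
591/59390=591/59390 = 0.01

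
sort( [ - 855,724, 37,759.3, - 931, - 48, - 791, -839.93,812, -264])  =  [-931,-855, - 839.93, - 791,  -  264, -48, 37,724,  759.3,812 ] 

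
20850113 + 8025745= 28875858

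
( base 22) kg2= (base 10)10034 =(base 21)11FH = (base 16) 2732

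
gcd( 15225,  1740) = 435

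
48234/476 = 101+ 79/238  =  101.33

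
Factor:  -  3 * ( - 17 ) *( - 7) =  - 3^1 * 7^1*17^1 =-357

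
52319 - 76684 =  - 24365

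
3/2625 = 1/875 =0.00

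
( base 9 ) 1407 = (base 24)1k4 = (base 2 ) 10000100100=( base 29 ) 17g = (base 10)1060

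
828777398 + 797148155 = 1625925553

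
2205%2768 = 2205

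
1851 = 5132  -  3281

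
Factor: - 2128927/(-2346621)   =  3^(-1 )*17^1*23^( - 1)*71^( - 1) * 479^(  -  1)*125231^1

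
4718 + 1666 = 6384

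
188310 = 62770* 3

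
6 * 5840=35040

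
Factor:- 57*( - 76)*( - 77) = -333564 = - 2^2*3^1*7^1*11^1*19^2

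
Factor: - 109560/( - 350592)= 5/16=2^( - 4)*5^1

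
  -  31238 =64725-95963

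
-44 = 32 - 76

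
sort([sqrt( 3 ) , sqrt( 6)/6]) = [sqrt(6)/6 , sqrt(3)]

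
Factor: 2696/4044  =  2/3 = 2^1 * 3^ ( - 1)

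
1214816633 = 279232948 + 935583685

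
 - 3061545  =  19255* ( - 159 )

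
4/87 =4/87= 0.05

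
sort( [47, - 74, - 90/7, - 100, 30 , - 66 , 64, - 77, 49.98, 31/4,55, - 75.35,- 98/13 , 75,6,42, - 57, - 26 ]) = [-100, - 77, - 75.35,  -  74, - 66, - 57, -26, - 90/7, - 98/13,6,  31/4,30,42,47, 49.98, 55,  64, 75 ] 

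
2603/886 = 2603/886 =2.94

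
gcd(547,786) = 1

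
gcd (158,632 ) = 158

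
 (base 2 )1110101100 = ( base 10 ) 940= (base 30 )11A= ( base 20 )270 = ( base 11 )785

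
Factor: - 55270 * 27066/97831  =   - 2^2*3^1*5^1*13^1*19^( - 2 )*271^( - 1)*347^1*5527^1 = -1495937820/97831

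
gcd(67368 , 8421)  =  8421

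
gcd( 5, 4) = 1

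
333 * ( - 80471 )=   -26796843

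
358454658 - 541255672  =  -182801014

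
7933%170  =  113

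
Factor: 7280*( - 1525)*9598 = -2^5*5^3*7^1*13^1 *61^1*4799^1=- 106556996000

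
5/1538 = 5/1538 = 0.00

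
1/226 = 1/226 = 0.00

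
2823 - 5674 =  -2851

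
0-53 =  - 53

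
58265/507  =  58265/507 = 114.92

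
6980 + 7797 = 14777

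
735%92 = 91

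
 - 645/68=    - 10+35/68 = - 9.49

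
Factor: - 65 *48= - 3120= - 2^4*3^1*5^1*13^1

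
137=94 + 43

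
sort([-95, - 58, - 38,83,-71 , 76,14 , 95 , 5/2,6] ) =[-95, - 71,  -  58, - 38,5/2,6,14, 76, 83, 95 ]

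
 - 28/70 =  - 2/5 = - 0.40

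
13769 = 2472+11297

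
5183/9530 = 5183/9530 = 0.54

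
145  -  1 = 144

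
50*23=1150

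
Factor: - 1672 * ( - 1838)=3073136 =2^4 *11^1*19^1 * 919^1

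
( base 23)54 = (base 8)167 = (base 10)119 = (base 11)A9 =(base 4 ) 1313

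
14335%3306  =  1111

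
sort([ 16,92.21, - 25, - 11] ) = [ - 25, - 11, 16, 92.21 ]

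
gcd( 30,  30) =30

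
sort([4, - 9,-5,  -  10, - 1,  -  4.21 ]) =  [ - 10, - 9, - 5, - 4.21,-1,4] 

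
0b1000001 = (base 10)65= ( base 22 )2l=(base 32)21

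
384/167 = 2 + 50/167 = 2.30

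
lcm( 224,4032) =4032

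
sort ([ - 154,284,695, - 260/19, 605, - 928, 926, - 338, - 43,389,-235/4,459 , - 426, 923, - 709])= [ - 928, - 709, - 426,-338, - 154, - 235/4, - 43, - 260/19, 284 , 389,459, 605,695 , 923,926 ]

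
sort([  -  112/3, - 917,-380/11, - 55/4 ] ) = [ - 917, - 112/3, - 380/11, - 55/4]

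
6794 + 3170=9964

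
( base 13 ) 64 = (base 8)122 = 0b1010010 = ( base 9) 101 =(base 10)82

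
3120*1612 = 5029440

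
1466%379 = 329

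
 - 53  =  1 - 54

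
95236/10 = 9523+3/5 = 9523.60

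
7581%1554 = 1365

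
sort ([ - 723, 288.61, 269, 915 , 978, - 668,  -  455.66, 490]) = [ - 723, - 668 , - 455.66 , 269, 288.61, 490,915,978]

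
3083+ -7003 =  - 3920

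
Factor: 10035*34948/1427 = 350703180/1427= 2^2*3^2 * 5^1* 223^1*1427^( - 1)*8737^1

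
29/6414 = 29/6414=0.00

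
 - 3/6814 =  - 3/6814 = - 0.00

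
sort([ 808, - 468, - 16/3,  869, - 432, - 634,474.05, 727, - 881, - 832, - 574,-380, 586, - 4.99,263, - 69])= [ - 881,  -  832, - 634, - 574, - 468,-432, - 380, - 69,  -  16/3, - 4.99,263,474.05,586,727,808,  869] 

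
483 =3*161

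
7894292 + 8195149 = 16089441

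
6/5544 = 1/924 = 0.00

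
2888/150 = 1444/75= 19.25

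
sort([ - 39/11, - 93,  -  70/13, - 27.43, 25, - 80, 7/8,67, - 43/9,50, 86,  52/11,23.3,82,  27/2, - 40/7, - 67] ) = [ - 93, - 80,-67, - 27.43, - 40/7, - 70/13, - 43/9,  -  39/11, 7/8, 52/11, 27/2, 23.3,25, 50, 67, 82, 86]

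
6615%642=195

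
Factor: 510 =2^1*3^1*5^1*17^1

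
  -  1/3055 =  - 1 + 3054/3055  =  - 0.00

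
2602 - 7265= -4663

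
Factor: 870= 2^1*3^1*5^1* 29^1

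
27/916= 27/916=   0.03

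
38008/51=745 + 13/51=745.25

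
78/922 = 39/461 = 0.08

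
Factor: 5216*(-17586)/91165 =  - 91728576/91165 =-2^6*3^2*5^ (-1 )*163^1 * 977^1*18233^ (  -  1 ) 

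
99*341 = 33759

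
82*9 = 738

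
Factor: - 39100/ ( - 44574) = 50/57 = 2^1*3^( - 1 )*5^2  *19^(-1)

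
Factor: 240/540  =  2^2 * 3^(-2) = 4/9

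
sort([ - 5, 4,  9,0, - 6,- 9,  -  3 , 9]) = [ - 9, - 6 , - 5,- 3, 0, 4,9, 9] 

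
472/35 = 472/35 = 13.49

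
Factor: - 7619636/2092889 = - 2^2*263^1*823^(-1 )*2543^ ( - 1)*7243^1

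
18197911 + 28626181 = 46824092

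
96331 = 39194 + 57137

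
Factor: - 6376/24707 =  - 2^3*31^( - 1 )=- 8/31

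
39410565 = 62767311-23356746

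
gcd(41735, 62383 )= 1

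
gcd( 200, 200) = 200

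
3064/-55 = -56+16/55 = - 55.71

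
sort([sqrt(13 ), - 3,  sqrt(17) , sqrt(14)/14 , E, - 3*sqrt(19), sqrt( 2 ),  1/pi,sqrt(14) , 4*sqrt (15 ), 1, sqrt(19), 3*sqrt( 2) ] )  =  [ - 3*sqrt(19 ), - 3, sqrt(14)/14, 1/pi, 1,sqrt ( 2),E , sqrt( 13), sqrt(14 ),sqrt(17),3*sqrt(2),sqrt( 19) , 4 * sqrt(15 ) ] 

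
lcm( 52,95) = 4940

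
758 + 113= 871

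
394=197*2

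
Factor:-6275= - 5^2*251^1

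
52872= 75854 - 22982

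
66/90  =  11/15 = 0.73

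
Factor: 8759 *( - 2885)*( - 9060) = 2^2 * 3^1*5^2 *19^1*151^1*  461^1 * 577^1 = 228943617900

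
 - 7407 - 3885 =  - 11292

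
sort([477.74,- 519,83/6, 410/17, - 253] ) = [ - 519, - 253,83/6,410/17,477.74 ] 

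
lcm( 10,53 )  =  530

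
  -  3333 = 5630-8963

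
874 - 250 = 624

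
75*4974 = 373050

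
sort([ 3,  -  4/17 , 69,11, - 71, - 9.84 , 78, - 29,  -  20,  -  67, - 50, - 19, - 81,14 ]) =[ -81,-71,  -  67, - 50,-29, - 20, - 19, - 9.84, - 4/17,3, 11, 14, 69, 78]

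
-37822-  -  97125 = 59303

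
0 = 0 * 642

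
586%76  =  54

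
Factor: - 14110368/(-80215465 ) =2^5*3^1*5^( -1 ) * 11^ ( - 1) *146983^1*1458463^( -1)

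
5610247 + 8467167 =14077414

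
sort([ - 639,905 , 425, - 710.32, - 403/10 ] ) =[-710.32, - 639, - 403/10, 425,  905 ]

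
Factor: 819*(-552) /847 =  - 64584/121=-  2^3*3^3*11^(  -  2) * 13^1*23^1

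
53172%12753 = 2160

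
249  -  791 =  - 542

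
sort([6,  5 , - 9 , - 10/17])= [ - 9, - 10/17,5,6 ]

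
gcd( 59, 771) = 1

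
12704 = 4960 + 7744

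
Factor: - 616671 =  - 3^2*11^1*6229^1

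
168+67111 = 67279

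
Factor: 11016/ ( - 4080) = -2^(- 1) * 3^3*5^( - 1 ) = - 27/10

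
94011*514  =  48321654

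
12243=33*371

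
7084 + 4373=11457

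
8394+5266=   13660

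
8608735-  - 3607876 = 12216611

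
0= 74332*0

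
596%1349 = 596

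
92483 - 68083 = 24400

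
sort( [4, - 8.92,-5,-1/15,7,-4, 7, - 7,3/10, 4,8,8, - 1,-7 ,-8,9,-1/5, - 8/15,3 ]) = [ - 8.92, - 8 , - 7,  -  7, - 5, - 4, - 1,-8/15, - 1/5, - 1/15,3/10,3, 4,4,7,7, 8, 8,9]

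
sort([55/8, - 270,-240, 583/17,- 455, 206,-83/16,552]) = [ - 455,  -  270,-240,-83/16, 55/8,583/17,206,552]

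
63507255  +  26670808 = 90178063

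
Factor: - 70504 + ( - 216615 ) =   -  7^1 * 41017^1= -287119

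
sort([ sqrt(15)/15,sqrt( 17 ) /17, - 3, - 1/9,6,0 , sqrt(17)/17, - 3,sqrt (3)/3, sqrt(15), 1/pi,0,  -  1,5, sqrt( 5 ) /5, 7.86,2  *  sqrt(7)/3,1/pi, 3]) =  [ - 3,-3, - 1, - 1/9, 0,0,sqrt(17)/17,  sqrt(17)/17, sqrt(15) /15,1/pi,1/pi,sqrt( 5)/5,sqrt(3) /3,2*sqrt(7)/3,3,sqrt ( 15 ), 5, 6, 7.86]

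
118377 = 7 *16911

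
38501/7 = 38501/7 = 5500.14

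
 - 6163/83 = -75+62/83 = - 74.25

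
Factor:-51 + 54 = 3^1 = 3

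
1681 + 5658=7339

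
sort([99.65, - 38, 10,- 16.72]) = [ - 38, -16.72, 10, 99.65 ] 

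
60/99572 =15/24893 = 0.00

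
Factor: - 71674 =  - 2^1*35837^1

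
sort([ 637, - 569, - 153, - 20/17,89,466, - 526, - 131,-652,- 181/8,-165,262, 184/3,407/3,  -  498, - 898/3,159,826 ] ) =[ - 652, - 569, - 526, - 498, - 898/3,-165, - 153, - 131, - 181/8, - 20/17,184/3, 89,407/3,159,262,466,637,826]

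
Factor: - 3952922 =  - 2^1*61^1* 32401^1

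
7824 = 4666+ 3158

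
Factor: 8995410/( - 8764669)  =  -2^1*3^2*5^1 * 127^1*251^(-1)*787^1 * 34919^( - 1 )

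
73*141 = 10293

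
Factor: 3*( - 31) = - 93  =  - 3^1 * 31^1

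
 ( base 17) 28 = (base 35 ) 17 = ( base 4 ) 222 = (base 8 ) 52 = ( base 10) 42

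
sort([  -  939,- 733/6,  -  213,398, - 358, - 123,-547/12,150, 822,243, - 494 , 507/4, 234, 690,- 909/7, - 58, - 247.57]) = [ - 939,-494,-358, - 247.57, - 213, - 909/7,-123, -733/6, - 58, -547/12, 507/4,150 , 234,243, 398,690, 822]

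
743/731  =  743/731 = 1.02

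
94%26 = 16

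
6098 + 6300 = 12398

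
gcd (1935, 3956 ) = 43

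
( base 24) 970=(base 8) 12350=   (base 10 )5352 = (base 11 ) 4026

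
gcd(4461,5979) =3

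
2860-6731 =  - 3871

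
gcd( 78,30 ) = 6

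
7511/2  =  7511/2 = 3755.50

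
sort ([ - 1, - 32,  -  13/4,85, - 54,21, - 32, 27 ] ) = [ - 54, - 32, - 32, - 13/4, - 1,  21,  27,85]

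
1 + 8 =9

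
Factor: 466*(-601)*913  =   - 255700258 = - 2^1*11^1*83^1*233^1*601^1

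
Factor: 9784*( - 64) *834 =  - 522230784 = - 2^10 * 3^1*139^1*1223^1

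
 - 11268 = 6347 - 17615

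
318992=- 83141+402133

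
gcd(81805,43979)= 1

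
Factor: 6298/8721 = 2^1*3^(-3 ) * 17^(-1 )*19^( - 1 )*47^1 * 67^1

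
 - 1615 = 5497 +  - 7112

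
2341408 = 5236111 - 2894703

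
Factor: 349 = 349^1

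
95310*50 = 4765500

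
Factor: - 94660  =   - 2^2 *5^1*4733^1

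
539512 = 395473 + 144039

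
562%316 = 246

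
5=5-0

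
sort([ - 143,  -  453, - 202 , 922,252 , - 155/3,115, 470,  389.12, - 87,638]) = [-453 , - 202, - 143 ,-87, -155/3, 115 , 252, 389.12,470,638,922]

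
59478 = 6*9913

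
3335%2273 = 1062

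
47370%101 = 1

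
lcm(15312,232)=15312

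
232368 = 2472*94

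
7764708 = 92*84399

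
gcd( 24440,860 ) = 20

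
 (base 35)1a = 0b101101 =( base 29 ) 1g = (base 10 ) 45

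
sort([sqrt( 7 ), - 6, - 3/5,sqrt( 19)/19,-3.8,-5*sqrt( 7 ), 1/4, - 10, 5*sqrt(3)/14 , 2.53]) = [-5*sqrt( 7),-10, - 6, - 3.8, - 3/5, sqrt(19)/19, 1/4, 5 * sqrt (3)/14, 2.53, sqrt( 7)]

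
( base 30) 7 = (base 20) 7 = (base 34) 7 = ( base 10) 7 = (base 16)7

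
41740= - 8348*(-5 ) 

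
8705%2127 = 197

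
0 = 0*9869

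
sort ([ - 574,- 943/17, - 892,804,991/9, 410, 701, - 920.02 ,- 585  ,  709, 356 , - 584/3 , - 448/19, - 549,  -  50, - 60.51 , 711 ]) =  [ - 920.02, - 892, - 585, - 574, - 549, - 584/3, - 60.51, -943/17, - 50,-448/19,991/9,356,410, 701, 709,711,804]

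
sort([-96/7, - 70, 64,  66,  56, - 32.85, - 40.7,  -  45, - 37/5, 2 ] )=[ - 70 , - 45, -40.7, - 32.85, - 96/7,-37/5,2,  56,64, 66]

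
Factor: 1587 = 3^1*23^2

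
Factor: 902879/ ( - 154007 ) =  - 7^( - 3 )*263^1 * 449^( - 1 )*3433^1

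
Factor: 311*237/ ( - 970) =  - 2^( - 1)*3^1* 5^( - 1)*79^1*97^( - 1) * 311^1 = - 73707/970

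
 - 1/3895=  - 1 + 3894/3895= - 0.00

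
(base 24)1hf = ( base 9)1330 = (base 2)1111100111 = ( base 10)999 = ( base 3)1101000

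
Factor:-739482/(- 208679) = 2^1 * 3^1*23^( - 1)*37^1*43^( - 1 )*211^( - 1 )*3331^1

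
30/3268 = 15/1634 = 0.01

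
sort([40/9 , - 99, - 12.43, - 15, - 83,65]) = [-99, - 83,-15, - 12.43, 40/9 , 65]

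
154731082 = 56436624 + 98294458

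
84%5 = 4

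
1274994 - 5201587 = - 3926593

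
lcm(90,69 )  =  2070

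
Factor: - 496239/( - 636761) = 3^1*53^1*3121^1*636761^( - 1 )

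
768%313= 142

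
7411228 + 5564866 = 12976094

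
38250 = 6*6375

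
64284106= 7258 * 8857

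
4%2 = 0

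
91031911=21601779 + 69430132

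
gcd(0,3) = 3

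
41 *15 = 615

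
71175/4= 71175/4 = 17793.75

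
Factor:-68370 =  - 2^1*3^1*5^1 *43^1*53^1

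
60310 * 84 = 5066040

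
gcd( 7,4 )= 1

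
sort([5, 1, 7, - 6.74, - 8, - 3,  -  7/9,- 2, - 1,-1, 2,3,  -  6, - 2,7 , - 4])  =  [ - 8,-6.74, - 6, - 4, - 3, - 2, - 2, - 1, - 1, - 7/9,1,2,3,5,7,7]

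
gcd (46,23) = 23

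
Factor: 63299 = 63299^1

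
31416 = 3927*8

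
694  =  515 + 179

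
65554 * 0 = 0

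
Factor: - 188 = - 2^2*47^1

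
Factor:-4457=-4457^1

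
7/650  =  7/650=0.01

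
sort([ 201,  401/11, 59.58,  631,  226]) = [ 401/11, 59.58,201,226, 631 ]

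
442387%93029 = 70271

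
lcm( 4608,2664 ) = 170496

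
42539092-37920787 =4618305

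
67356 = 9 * 7484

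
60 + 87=147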